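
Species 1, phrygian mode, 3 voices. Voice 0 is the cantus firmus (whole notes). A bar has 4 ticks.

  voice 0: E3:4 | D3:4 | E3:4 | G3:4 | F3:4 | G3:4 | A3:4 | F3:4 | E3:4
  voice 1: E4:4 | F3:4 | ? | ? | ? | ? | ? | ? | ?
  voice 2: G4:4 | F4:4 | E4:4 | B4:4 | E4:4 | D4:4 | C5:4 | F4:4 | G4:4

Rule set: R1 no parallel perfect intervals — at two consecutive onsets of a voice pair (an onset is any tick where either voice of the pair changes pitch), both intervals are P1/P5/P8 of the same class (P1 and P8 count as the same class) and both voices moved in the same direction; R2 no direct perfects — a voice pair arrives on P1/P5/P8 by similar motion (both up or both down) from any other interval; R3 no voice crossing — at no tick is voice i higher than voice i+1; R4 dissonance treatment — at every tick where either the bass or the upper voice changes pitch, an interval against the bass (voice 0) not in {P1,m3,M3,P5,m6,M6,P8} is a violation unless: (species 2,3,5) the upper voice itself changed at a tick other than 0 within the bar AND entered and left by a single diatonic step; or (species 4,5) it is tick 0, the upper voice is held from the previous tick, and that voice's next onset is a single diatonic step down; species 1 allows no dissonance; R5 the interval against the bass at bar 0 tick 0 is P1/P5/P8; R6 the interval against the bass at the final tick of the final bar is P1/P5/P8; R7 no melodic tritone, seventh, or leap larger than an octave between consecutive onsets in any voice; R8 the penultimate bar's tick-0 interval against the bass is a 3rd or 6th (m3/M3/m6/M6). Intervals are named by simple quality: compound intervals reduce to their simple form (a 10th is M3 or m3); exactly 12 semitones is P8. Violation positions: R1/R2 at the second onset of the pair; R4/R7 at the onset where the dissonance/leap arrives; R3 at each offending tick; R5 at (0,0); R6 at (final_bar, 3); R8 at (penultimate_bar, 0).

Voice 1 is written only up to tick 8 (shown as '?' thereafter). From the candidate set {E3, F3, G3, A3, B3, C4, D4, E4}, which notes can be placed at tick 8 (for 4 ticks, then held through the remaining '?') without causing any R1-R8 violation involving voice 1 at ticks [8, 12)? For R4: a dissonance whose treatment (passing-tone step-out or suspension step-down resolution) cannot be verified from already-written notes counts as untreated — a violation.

{C4, G3}

E3: violates R1
F3: violates R4
G3: legal
A3: violates R4
B3: violates R2,R7
C4: legal
D4: violates R4
E4: violates R2,R7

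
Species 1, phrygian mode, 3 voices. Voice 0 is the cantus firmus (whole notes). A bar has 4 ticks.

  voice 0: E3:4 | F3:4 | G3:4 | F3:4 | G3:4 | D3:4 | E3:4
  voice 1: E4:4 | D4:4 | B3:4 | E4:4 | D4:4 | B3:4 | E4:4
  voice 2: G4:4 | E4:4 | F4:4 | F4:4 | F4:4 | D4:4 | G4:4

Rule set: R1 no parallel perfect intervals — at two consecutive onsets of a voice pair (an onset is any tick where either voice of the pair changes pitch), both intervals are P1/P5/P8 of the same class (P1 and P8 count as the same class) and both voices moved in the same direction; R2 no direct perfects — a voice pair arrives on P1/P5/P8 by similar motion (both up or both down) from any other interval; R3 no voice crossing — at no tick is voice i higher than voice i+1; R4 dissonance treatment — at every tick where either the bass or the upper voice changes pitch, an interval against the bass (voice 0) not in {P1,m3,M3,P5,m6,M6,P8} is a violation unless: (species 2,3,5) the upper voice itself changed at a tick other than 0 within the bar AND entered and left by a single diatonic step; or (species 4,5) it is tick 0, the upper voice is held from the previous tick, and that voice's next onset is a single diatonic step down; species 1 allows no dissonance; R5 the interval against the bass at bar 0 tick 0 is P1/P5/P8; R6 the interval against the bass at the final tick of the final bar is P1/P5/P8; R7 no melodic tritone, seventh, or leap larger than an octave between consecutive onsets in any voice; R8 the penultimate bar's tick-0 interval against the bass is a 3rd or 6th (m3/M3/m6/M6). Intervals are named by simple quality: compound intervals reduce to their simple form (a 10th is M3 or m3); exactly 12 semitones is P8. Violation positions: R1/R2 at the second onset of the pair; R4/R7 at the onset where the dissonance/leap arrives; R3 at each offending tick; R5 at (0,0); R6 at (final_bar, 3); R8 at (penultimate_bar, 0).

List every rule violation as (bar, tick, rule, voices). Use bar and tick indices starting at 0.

(0, 0, R5, (0, 2))
(1, 0, R4, (0, 2))
(2, 0, R4, (0, 2))
(3, 0, R4, (0, 1))
(4, 0, R4, (0, 2))
(5, 0, R2, (0, 2))
(5, 0, R8, (0, 2))
(6, 0, R2, (0, 1))
(6, 3, R6, (0, 2))

bar 0: v0=E3 v1=E4 v2=G4 downbeat m3
bar 1: v0=F3 v1=D4 v2=E4 downbeat M7
bar 2: v0=G3 v1=B3 v2=F4 downbeat m7
bar 3: v0=F3 v1=E4 v2=F4 downbeat P8
bar 4: v0=G3 v1=D4 v2=F4 downbeat m7
bar 5: v0=D3 v1=B3 v2=D4 downbeat P8
bar 6: v0=E3 v1=E4 v2=G4 downbeat m3
  -> R5 @ bar 0 tick 0 v(0, 2): opens on m3
  -> R4 @ bar 1 tick 0 v(0, 2): F3/E4 M7 untreated
  -> R4 @ bar 2 tick 0 v(0, 2): G3/F4 m7 untreated
  -> R4 @ bar 3 tick 0 v(0, 1): F3/E4 M7 untreated
  -> R4 @ bar 4 tick 0 v(0, 2): G3/F4 m7 untreated
  -> R2 @ bar 5 tick 0 v(0, 2): G3/F4 m7 -> D3/D4 P8 similar
  -> R8 @ bar 5 tick 0 v(0, 2): penult P8 not 3rd/6th
  -> R2 @ bar 6 tick 0 v(0, 1): D3/B3 M6 -> E3/E4 P8 similar
  -> R6 @ bar 6 tick 3 v(0, 2): closes on m3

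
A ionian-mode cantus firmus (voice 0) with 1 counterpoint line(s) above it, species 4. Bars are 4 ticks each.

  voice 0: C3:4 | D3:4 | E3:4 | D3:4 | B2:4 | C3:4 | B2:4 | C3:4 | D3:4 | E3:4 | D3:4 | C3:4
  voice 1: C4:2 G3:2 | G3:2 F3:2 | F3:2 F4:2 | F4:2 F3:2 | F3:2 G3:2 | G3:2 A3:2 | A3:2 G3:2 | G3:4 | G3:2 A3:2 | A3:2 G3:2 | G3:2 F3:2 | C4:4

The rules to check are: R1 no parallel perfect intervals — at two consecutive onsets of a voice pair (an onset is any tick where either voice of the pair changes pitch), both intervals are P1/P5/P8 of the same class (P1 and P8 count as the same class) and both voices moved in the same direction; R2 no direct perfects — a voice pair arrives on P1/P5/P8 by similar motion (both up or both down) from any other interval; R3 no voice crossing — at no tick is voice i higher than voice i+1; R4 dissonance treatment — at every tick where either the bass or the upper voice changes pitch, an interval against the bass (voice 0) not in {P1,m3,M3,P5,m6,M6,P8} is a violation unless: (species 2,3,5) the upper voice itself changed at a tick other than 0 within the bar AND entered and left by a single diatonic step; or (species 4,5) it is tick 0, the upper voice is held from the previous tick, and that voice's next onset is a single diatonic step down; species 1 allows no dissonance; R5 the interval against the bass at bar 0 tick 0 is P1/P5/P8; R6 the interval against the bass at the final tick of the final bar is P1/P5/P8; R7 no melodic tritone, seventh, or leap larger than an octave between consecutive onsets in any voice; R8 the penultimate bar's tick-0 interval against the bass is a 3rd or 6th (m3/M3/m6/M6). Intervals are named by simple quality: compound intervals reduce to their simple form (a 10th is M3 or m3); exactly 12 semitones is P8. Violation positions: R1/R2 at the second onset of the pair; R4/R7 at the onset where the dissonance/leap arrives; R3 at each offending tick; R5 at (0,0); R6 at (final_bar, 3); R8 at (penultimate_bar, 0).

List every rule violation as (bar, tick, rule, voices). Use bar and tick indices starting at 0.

bar 0: v0=C3 v1=C4 downbeat P8
bar 1: v0=D3 v1=G3 downbeat P4
bar 2: v0=E3 v1=F3 downbeat m2
bar 3: v0=D3 v1=F4 downbeat m3
bar 4: v0=B2 v1=F3 downbeat TT
bar 5: v0=C3 v1=G3 downbeat P5
bar 6: v0=B2 v1=A3 downbeat m7
bar 7: v0=C3 v1=G3 downbeat P5
bar 8: v0=D3 v1=G3 downbeat P4
bar 9: v0=E3 v1=A3 downbeat P4
bar 10: v0=D3 v1=G3 downbeat P4
bar 11: v0=C3 v1=C4 downbeat P8
  -> R4 @ bar 2 tick 0 v(0, 1): E3/F3 m2 untreated
  -> R4 @ bar 2 tick 2 v(0, 1): E3/F4 m2 untreated
  -> R4 @ bar 4 tick 0 v(0, 1): B2/F3 TT untreated
  -> R4 @ bar 8 tick 0 v(0, 1): D3/G3 P4 untreated
  -> R8 @ bar 10 tick 0 v(0, 1): penult P4 not 3rd/6th

(2, 0, R4, (0, 1))
(2, 2, R4, (0, 1))
(4, 0, R4, (0, 1))
(8, 0, R4, (0, 1))
(10, 0, R8, (0, 1))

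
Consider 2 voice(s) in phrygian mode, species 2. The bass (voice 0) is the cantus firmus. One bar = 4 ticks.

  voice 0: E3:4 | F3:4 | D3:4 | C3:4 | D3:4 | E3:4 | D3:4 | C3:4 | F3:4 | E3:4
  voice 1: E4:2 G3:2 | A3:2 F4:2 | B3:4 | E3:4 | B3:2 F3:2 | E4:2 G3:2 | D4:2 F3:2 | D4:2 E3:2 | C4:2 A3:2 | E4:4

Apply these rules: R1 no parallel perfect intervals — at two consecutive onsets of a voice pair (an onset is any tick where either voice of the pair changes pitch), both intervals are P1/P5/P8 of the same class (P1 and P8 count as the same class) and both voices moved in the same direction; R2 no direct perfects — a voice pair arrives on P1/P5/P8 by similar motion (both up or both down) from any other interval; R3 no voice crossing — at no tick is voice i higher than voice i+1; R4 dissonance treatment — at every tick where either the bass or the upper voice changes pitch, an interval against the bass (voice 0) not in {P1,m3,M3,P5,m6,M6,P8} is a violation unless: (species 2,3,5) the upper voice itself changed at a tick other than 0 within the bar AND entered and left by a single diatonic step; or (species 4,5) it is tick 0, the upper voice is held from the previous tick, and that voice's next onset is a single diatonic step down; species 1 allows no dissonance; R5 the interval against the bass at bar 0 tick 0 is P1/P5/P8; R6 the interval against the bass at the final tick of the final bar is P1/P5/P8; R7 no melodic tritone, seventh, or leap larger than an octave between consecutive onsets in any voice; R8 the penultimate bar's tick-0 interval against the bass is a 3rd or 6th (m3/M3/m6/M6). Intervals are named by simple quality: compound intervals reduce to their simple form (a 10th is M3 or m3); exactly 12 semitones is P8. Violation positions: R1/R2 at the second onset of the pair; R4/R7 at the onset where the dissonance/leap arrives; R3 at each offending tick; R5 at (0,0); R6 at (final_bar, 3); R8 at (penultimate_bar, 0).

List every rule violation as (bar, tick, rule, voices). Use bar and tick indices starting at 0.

bar 0: v0=E3 v1=E4 downbeat P8
bar 1: v0=F3 v1=A3 downbeat M3
bar 2: v0=D3 v1=B3 downbeat M6
bar 3: v0=C3 v1=E3 downbeat M3
bar 4: v0=D3 v1=B3 downbeat M6
bar 5: v0=E3 v1=E4 downbeat P8
bar 6: v0=D3 v1=D4 downbeat P8
bar 7: v0=C3 v1=D4 downbeat M2
bar 8: v0=F3 v1=C4 downbeat P5
bar 9: v0=E3 v1=E4 downbeat P8
  -> R7 @ bar 2 tick 0 v(1,): F4->B3 leap 6st
  -> R7 @ bar 4 tick 2 v(1,): B3->F3 leap 6st
  -> R2 @ bar 5 tick 0 v(0, 1): D3/F3 m3 -> E3/E4 P8 similar
  -> R7 @ bar 5 tick 0 v(1,): F3->E4 leap 11st
  -> R4 @ bar 7 tick 0 v(0, 1): C3/D4 M2 untreated
  -> R7 @ bar 7 tick 2 v(1,): D4->E3 leap 10st
  -> R2 @ bar 8 tick 0 v(0, 1): C3/E3 M3 -> F3/C4 P5 similar
  -> R8 @ bar 8 tick 0 v(0, 1): penult P5 not 3rd/6th

(2, 0, R7, (1,))
(4, 2, R7, (1,))
(5, 0, R2, (0, 1))
(5, 0, R7, (1,))
(7, 0, R4, (0, 1))
(7, 2, R7, (1,))
(8, 0, R2, (0, 1))
(8, 0, R8, (0, 1))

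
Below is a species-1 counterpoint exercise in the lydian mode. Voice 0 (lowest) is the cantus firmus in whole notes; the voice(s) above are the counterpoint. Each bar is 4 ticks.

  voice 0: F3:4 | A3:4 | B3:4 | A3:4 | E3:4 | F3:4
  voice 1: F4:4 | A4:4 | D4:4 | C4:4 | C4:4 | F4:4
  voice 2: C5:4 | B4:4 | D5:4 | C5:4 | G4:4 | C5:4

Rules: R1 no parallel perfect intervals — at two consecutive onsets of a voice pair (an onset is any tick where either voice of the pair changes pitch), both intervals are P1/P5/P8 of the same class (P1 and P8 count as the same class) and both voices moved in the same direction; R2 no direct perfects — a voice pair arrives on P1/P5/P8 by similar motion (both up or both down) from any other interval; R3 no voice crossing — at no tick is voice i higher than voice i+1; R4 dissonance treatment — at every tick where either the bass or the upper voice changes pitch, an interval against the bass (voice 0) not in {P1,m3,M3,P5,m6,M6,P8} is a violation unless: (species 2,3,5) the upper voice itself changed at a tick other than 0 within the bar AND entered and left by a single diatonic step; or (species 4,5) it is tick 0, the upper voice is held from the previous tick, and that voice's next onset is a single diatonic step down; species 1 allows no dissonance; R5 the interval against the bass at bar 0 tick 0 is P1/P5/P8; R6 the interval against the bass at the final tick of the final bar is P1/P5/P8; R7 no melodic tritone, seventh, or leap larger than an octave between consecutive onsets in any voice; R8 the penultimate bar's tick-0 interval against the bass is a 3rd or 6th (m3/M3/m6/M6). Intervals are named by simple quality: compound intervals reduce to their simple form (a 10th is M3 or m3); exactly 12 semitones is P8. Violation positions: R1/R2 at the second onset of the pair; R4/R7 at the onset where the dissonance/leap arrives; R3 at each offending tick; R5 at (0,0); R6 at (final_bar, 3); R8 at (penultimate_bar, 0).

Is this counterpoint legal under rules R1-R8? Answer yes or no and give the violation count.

bar 0: v0=F3 v1=F4 v2=C5 (P5)
bar 1: v0=A3 v1=A4 v2=B4 (M2)
bar 2: v0=B3 v1=D4 v2=D5 (m3)
bar 3: v0=A3 v1=C4 v2=C5 (m3)
bar 4: v0=E3 v1=C4 v2=G4 (m3)
bar 5: v0=F3 v1=F4 v2=C5 (P5)
  R1 @ bar1.0: F3/F4 P8 -> A3/A4 P8 similar
  R4 @ bar1.0: A3/B4 M2 untreated
  R1 @ bar3.0: D4/D5 P8 -> C4/C5 P8 similar
  R1 @ bar5.0: C4/G4 P5 -> F4/C5 P5 similar
  R2 @ bar5.0: E3/C4 m6 -> F3/F4 P8 similar
  R2 @ bar5.0: E3/G4 m3 -> F3/C5 P5 similar

No (6 violations)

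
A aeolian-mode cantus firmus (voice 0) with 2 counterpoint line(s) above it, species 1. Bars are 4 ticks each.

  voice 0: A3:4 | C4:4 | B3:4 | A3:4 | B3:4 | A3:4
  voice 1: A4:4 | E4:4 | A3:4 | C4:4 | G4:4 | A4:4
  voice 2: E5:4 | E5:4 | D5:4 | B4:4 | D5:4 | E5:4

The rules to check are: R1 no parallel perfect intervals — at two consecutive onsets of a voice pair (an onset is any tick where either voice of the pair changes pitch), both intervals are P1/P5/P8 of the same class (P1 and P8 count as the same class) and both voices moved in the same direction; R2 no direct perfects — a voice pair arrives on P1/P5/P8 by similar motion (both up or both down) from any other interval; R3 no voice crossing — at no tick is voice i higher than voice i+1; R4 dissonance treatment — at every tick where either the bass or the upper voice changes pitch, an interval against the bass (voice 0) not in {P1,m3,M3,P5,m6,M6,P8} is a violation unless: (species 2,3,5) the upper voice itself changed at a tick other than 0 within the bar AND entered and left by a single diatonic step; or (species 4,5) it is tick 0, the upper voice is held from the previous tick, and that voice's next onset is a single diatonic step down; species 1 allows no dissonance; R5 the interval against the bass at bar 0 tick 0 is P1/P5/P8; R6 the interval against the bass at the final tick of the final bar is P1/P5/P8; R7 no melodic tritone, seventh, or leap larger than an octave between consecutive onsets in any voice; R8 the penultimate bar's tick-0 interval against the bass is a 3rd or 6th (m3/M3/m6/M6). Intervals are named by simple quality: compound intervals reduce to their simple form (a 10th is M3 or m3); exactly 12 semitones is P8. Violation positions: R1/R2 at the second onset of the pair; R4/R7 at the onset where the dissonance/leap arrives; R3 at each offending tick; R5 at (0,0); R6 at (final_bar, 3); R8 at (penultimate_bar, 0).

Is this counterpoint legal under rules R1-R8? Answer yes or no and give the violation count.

No (8 violations)

bar 0: v0=A3 v1=A4 v2=E5 (P5)
bar 1: v0=C4 v1=E4 v2=E5 (M3)
bar 2: v0=B3 v1=A3 v2=D5 (m3)
bar 3: v0=A3 v1=C4 v2=B4 (M2)
bar 4: v0=B3 v1=G4 v2=D5 (m3)
bar 5: v0=A3 v1=A4 v2=E5 (P5)
  R3 @ bar2.0: B3 above A3
  R4 @ bar2.0: B3/A3 M2 untreated
  R3 @ bar2.1: B3 above A3
  R3 @ bar2.2: B3 above A3
  R3 @ bar2.3: B3 above A3
  R4 @ bar3.0: A3/B4 M2 untreated
  R2 @ bar4.0: C4/B4 M7 -> G4/D5 P5 similar
  R1 @ bar5.0: G4/D5 P5 -> A4/E5 P5 similar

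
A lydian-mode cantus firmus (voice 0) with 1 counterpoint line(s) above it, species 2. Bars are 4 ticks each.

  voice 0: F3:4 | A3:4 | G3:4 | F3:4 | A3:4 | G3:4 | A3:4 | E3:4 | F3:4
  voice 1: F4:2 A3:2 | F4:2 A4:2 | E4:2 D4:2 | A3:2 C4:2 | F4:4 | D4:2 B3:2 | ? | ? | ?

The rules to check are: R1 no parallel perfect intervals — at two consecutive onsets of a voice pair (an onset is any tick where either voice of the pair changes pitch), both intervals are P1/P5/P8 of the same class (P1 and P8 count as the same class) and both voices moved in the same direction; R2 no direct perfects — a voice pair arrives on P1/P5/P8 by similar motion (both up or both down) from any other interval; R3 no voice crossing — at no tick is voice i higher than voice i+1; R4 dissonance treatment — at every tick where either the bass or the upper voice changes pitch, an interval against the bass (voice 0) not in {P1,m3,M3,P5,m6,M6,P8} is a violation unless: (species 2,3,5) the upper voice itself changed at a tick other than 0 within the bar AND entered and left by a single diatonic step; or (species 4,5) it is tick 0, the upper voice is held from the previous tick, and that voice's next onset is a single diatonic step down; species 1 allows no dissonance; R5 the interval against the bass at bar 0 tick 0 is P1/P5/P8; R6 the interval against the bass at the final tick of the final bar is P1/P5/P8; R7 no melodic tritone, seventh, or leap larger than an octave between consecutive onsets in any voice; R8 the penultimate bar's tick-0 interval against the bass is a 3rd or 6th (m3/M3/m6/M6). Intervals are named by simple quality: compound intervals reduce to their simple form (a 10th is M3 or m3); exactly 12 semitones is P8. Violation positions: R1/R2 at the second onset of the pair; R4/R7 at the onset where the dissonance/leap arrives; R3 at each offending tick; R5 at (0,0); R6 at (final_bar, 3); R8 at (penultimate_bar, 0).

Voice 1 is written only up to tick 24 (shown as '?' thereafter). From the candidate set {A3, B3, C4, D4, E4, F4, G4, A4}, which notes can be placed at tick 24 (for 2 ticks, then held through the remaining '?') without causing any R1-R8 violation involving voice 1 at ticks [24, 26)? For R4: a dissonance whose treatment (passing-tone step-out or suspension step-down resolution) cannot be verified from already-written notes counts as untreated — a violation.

{A3, C4}

A3: legal
B3: violates R4
C4: legal
D4: violates R4
E4: violates R2
F4: violates R7
G4: violates R4
A4: violates R2,R7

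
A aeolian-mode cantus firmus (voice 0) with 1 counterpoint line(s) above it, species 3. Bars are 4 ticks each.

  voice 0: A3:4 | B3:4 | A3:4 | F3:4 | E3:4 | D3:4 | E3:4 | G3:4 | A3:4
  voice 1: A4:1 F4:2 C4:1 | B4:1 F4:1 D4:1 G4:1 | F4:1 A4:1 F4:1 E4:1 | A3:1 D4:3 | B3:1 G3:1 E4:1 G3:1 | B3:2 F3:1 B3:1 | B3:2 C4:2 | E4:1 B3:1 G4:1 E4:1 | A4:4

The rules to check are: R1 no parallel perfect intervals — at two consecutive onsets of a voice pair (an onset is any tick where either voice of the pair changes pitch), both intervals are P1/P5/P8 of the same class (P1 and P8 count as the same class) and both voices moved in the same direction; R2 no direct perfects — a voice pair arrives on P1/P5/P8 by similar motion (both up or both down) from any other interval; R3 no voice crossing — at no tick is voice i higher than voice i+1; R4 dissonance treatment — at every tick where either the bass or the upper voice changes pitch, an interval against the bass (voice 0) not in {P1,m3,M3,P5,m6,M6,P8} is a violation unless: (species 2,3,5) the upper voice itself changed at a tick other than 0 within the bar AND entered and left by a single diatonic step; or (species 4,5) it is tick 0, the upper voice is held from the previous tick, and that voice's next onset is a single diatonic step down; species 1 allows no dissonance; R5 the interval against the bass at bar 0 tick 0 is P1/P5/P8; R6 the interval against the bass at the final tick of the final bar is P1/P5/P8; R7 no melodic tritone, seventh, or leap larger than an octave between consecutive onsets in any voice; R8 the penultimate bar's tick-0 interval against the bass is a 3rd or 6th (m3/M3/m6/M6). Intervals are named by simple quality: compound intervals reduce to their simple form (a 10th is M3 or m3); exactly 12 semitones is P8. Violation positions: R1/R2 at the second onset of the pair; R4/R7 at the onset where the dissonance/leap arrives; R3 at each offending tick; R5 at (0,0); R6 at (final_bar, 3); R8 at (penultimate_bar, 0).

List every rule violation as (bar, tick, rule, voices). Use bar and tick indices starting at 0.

bar 0: v0=A3 v1=A4 downbeat P8
bar 1: v0=B3 v1=B4 downbeat P8
bar 2: v0=A3 v1=F4 downbeat m6
bar 3: v0=F3 v1=A3 downbeat M3
bar 4: v0=E3 v1=B3 downbeat P5
bar 5: v0=D3 v1=B3 downbeat M6
bar 6: v0=E3 v1=B3 downbeat P5
bar 7: v0=G3 v1=E4 downbeat M6
bar 8: v0=A3 v1=A4 downbeat P8
  -> R2 @ bar 1 tick 0 v(0, 1): A3/C4 m3 -> B3/B4 P8 similar
  -> R7 @ bar 1 tick 0 v(1,): C4->B4 leap 11st
  -> R4 @ bar 1 tick 1 v(0, 1): B3/F4 TT untreated
  -> R7 @ bar 1 tick 1 v(1,): B4->F4 leap 6st
  -> R2 @ bar 4 tick 0 v(0, 1): F3/D4 M6 -> E3/B3 P5 similar
  -> R7 @ bar 5 tick 2 v(1,): B3->F3 leap 6st
  -> R7 @ bar 5 tick 3 v(1,): F3->B3 leap 6st
  -> R2 @ bar 8 tick 0 v(0, 1): G3/E4 M6 -> A3/A4 P8 similar

(1, 0, R2, (0, 1))
(1, 0, R7, (1,))
(1, 1, R4, (0, 1))
(1, 1, R7, (1,))
(4, 0, R2, (0, 1))
(5, 2, R7, (1,))
(5, 3, R7, (1,))
(8, 0, R2, (0, 1))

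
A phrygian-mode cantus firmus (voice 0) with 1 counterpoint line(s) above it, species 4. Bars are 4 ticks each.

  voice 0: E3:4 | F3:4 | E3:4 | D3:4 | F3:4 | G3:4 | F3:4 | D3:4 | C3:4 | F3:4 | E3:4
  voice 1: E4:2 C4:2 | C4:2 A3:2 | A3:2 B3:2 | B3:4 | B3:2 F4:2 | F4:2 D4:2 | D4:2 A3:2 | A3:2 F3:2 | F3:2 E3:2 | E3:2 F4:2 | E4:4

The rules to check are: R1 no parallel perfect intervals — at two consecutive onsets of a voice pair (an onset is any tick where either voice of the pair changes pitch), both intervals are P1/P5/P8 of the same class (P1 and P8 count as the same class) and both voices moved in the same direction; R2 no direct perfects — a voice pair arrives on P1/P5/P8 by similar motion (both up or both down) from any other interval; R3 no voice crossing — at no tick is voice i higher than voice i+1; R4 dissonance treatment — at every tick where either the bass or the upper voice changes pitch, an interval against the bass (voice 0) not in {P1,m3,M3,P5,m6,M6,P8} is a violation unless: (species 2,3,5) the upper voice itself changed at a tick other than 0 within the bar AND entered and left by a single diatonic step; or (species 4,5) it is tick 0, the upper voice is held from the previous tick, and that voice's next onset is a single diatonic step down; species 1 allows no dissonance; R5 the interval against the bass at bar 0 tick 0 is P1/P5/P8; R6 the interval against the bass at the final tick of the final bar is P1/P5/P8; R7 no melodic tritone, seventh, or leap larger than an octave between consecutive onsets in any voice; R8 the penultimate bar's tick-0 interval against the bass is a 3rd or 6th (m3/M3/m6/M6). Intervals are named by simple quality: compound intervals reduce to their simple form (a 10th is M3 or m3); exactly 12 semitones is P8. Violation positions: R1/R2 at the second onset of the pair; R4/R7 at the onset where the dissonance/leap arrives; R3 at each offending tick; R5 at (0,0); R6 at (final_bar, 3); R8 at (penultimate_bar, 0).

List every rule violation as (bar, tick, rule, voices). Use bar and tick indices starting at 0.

bar 0: v0=E3 v1=E4 downbeat P8
bar 1: v0=F3 v1=C4 downbeat P5
bar 2: v0=E3 v1=A3 downbeat P4
bar 3: v0=D3 v1=B3 downbeat M6
bar 4: v0=F3 v1=B3 downbeat TT
bar 5: v0=G3 v1=F4 downbeat m7
bar 6: v0=F3 v1=D4 downbeat M6
bar 7: v0=D3 v1=A3 downbeat P5
bar 8: v0=C3 v1=F3 downbeat P4
bar 9: v0=F3 v1=E3 downbeat m2
bar 10: v0=E3 v1=E4 downbeat P8
  -> R4 @ bar 2 tick 0 v(0, 1): E3/A3 P4 untreated
  -> R4 @ bar 4 tick 0 v(0, 1): F3/B3 TT untreated
  -> R7 @ bar 4 tick 2 v(1,): B3->F4 leap 6st
  -> R4 @ bar 5 tick 0 v(0, 1): G3/F4 m7 untreated
  -> R3 @ bar 9 tick 0 v(0, 1): F3 above E3
  -> R4 @ bar 9 tick 0 v(0, 1): F3/E3 m2 untreated
  -> R8 @ bar 9 tick 0 v(0, 1): penult m2 not 3rd/6th
  -> R3 @ bar 9 tick 1 v(0, 1): F3 above E3
  -> R7 @ bar 9 tick 2 v(1,): E3->F4 leap 13st
  -> R1 @ bar 10 tick 0 v(0, 1): F3/F4 P8 -> E3/E4 P8 similar

(2, 0, R4, (0, 1))
(4, 0, R4, (0, 1))
(4, 2, R7, (1,))
(5, 0, R4, (0, 1))
(9, 0, R3, (0, 1))
(9, 0, R4, (0, 1))
(9, 0, R8, (0, 1))
(9, 1, R3, (0, 1))
(9, 2, R7, (1,))
(10, 0, R1, (0, 1))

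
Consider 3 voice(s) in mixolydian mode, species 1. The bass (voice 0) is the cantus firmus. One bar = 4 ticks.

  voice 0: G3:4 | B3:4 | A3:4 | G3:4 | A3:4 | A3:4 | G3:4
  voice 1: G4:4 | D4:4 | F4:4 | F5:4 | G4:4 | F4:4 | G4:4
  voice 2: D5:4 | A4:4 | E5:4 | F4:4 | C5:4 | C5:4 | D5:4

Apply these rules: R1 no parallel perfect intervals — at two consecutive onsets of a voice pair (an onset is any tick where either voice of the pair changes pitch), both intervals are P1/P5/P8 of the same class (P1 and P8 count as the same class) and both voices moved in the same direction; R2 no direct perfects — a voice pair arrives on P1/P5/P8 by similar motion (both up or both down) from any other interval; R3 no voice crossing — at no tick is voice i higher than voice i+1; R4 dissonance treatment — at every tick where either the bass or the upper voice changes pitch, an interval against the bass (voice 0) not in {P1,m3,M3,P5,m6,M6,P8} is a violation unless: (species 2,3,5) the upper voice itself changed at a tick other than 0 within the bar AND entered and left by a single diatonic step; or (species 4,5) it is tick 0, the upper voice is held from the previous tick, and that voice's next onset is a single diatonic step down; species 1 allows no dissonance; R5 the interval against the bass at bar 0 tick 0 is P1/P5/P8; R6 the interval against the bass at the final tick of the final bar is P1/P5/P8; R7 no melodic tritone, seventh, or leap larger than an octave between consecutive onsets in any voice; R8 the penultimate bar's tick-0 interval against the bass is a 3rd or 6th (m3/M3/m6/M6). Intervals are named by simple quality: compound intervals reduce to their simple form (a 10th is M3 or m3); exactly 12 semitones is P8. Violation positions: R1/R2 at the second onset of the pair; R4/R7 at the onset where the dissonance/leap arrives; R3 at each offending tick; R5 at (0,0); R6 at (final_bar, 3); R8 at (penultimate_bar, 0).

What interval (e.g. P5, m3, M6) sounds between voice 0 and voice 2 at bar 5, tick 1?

voice 0=A3 voice 2=C5 -> m3

m3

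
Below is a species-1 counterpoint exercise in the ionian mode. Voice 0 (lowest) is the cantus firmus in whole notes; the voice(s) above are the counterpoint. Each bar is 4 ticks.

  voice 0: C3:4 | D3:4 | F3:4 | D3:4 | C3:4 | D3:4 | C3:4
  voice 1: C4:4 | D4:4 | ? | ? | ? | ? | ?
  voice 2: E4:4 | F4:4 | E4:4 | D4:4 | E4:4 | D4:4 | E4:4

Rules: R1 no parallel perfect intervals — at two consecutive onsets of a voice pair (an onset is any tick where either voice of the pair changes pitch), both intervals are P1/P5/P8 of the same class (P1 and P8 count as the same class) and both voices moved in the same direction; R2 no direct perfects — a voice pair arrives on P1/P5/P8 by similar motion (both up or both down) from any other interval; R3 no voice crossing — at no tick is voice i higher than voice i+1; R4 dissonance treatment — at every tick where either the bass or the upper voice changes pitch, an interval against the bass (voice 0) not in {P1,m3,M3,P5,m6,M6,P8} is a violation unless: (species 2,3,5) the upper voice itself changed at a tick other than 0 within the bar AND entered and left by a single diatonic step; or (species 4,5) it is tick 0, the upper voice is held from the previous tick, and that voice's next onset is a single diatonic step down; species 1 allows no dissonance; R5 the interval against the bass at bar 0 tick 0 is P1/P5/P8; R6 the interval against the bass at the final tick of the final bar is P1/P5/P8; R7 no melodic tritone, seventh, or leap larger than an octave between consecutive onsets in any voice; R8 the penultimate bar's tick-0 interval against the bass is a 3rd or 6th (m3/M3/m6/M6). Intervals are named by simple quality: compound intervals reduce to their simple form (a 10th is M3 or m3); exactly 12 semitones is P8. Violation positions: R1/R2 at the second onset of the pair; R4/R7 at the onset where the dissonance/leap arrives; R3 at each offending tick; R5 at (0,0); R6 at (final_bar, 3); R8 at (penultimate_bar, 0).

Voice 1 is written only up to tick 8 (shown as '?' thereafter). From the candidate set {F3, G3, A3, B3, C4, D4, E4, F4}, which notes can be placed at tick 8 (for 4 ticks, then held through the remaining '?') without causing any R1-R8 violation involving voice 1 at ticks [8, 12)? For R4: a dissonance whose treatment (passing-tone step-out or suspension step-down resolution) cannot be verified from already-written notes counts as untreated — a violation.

F3: legal
G3: violates R4
A3: violates R2
B3: violates R4
C4: legal
D4: legal
E4: violates R4
F4: violates R1,R3

{C4, D4, F3}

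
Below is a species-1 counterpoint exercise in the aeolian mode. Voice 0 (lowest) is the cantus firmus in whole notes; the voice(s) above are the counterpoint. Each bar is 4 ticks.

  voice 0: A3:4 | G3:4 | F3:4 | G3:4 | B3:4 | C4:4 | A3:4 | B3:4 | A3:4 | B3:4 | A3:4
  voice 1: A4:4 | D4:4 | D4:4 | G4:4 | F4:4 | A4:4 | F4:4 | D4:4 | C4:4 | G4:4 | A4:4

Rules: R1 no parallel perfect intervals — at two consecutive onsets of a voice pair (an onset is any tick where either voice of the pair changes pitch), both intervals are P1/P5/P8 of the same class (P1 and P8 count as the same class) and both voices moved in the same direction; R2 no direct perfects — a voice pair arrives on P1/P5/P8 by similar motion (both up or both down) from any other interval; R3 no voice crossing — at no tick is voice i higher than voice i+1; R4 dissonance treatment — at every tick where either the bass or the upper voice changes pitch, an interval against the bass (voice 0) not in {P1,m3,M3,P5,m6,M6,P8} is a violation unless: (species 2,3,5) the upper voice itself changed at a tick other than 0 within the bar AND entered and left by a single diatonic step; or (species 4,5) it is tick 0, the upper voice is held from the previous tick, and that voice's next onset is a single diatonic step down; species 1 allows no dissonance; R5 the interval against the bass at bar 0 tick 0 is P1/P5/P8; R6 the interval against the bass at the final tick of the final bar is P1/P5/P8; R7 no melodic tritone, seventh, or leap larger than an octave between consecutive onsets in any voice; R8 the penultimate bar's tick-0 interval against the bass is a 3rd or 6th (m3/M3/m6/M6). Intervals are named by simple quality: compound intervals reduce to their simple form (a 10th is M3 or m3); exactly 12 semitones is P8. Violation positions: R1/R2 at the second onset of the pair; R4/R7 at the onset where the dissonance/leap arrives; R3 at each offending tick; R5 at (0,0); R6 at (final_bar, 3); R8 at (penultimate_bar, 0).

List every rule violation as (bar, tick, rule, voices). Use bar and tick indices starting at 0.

(1, 0, R2, (0, 1))
(3, 0, R2, (0, 1))
(4, 0, R4, (0, 1))

bar 0: v0=A3 v1=A4 downbeat P8
bar 1: v0=G3 v1=D4 downbeat P5
bar 2: v0=F3 v1=D4 downbeat M6
bar 3: v0=G3 v1=G4 downbeat P8
bar 4: v0=B3 v1=F4 downbeat TT
bar 5: v0=C4 v1=A4 downbeat M6
bar 6: v0=A3 v1=F4 downbeat m6
bar 7: v0=B3 v1=D4 downbeat m3
bar 8: v0=A3 v1=C4 downbeat m3
bar 9: v0=B3 v1=G4 downbeat m6
bar 10: v0=A3 v1=A4 downbeat P8
  -> R2 @ bar 1 tick 0 v(0, 1): A3/A4 P8 -> G3/D4 P5 similar
  -> R2 @ bar 3 tick 0 v(0, 1): F3/D4 M6 -> G3/G4 P8 similar
  -> R4 @ bar 4 tick 0 v(0, 1): B3/F4 TT untreated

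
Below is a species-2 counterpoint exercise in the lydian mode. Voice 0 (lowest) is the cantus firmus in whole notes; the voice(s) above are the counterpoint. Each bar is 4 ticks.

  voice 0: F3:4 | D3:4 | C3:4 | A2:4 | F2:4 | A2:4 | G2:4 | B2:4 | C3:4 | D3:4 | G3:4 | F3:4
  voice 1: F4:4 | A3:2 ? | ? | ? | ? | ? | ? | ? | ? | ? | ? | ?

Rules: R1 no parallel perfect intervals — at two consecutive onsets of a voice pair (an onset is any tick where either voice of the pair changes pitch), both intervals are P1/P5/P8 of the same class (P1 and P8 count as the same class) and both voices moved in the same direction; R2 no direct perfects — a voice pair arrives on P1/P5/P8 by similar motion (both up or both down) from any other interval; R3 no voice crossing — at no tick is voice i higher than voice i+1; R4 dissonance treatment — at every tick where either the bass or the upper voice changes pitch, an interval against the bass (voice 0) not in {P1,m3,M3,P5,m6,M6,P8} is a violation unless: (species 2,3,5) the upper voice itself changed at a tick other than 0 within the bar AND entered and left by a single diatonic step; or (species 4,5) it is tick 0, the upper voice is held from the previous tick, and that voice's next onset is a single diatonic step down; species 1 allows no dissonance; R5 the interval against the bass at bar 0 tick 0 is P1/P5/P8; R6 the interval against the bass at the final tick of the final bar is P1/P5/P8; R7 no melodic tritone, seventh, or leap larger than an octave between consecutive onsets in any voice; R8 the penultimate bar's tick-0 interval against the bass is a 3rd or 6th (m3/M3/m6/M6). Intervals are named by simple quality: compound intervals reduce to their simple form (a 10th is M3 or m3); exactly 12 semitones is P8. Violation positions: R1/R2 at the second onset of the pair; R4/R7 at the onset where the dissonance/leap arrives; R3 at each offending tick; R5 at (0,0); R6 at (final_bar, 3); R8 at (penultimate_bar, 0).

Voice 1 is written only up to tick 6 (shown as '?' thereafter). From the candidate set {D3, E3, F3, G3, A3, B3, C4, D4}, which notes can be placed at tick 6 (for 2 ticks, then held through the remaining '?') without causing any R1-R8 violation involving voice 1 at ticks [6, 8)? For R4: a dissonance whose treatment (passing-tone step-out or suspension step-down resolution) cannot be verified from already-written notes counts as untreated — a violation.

{A3, B3, D3, D4, F3}

D3: legal
E3: violates R4
F3: legal
G3: violates R4
A3: legal
B3: legal
C4: violates R4
D4: legal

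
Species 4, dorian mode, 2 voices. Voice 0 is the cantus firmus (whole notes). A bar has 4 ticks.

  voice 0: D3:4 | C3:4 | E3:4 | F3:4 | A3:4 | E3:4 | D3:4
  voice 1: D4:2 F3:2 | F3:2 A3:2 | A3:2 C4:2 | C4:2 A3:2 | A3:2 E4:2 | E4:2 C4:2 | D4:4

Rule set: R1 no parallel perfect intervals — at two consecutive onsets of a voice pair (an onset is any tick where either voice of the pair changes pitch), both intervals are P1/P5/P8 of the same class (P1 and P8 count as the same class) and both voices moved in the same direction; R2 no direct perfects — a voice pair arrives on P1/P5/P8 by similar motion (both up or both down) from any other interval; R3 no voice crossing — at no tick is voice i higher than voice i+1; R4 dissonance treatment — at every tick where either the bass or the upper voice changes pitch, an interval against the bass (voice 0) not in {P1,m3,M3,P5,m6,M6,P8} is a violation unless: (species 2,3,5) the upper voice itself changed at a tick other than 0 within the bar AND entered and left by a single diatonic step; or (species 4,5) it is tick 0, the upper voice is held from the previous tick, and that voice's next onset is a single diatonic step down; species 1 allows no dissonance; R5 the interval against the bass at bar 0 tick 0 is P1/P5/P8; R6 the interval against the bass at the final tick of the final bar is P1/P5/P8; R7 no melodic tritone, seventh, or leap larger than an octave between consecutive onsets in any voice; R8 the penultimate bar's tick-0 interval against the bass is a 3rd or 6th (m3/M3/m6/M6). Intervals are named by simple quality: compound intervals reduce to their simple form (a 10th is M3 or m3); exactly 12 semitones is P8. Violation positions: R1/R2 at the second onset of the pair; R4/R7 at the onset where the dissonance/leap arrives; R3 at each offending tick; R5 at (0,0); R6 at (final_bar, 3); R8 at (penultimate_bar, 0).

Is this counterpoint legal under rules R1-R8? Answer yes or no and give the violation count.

No (3 violations)

bar 0: v0=D3 v1=D4 (P8)
bar 1: v0=C3 v1=F3 (P4)
bar 2: v0=E3 v1=A3 (P4)
bar 3: v0=F3 v1=C4 (P5)
bar 4: v0=A3 v1=A3 (P1)
bar 5: v0=E3 v1=E4 (P8)
bar 6: v0=D3 v1=D4 (P8)
  R4 @ bar1.0: C3/F3 P4 untreated
  R4 @ bar2.0: E3/A3 P4 untreated
  R8 @ bar5.0: penult P8 not 3rd/6th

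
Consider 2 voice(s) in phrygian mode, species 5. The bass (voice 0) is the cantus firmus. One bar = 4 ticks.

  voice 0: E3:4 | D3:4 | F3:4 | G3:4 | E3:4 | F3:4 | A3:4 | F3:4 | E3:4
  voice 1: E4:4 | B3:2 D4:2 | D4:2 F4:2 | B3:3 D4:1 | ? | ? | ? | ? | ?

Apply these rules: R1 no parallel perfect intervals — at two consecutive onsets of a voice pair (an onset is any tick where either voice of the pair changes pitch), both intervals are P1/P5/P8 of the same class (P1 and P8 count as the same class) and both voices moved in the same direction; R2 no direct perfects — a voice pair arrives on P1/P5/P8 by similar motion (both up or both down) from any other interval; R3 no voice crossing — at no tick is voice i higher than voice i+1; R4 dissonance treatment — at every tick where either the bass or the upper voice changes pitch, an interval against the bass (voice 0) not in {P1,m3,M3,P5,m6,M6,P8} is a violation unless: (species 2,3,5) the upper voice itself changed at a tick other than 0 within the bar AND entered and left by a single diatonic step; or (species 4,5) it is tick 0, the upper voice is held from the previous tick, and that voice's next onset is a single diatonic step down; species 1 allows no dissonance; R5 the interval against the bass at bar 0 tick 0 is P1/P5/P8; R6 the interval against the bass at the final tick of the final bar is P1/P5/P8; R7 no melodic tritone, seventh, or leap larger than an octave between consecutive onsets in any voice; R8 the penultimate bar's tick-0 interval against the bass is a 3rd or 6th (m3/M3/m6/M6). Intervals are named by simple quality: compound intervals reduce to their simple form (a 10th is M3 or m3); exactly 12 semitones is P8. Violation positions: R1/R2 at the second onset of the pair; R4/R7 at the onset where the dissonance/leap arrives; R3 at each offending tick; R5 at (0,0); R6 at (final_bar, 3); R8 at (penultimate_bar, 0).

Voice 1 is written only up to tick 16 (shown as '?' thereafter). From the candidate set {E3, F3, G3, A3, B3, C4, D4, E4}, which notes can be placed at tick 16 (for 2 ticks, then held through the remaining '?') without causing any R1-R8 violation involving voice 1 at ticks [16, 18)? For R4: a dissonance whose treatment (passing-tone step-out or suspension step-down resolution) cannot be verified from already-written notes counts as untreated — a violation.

{C4, E4, G3}

E3: violates R2,R7
F3: violates R4
G3: legal
A3: violates R4
B3: violates R1
C4: legal
D4: violates R4
E4: legal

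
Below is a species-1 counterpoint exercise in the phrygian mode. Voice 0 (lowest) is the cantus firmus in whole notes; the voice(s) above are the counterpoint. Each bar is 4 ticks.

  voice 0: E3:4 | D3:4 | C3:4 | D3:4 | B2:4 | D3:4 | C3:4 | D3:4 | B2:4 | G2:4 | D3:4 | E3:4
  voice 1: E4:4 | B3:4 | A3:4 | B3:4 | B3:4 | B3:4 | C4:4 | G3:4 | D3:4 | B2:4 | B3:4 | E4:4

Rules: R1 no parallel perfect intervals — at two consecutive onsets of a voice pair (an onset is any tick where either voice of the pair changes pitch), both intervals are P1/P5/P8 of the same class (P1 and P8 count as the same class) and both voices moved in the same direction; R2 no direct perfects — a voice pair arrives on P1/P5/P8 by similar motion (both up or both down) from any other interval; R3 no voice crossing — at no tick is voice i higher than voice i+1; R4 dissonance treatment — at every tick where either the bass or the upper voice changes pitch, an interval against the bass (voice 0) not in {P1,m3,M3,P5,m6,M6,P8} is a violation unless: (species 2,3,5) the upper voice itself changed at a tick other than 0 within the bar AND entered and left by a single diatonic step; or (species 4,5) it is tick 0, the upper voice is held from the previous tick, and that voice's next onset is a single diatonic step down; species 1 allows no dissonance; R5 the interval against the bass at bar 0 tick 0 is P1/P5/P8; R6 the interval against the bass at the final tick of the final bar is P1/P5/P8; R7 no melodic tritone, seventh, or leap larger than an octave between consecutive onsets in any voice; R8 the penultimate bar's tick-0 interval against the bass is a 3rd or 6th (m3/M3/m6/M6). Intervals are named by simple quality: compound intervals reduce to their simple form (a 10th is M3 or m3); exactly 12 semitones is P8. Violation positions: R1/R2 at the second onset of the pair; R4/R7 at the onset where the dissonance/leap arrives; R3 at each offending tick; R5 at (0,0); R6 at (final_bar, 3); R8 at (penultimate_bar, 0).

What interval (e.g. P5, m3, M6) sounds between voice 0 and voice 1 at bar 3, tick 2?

voice 0=D3 voice 1=B3 -> M6

M6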